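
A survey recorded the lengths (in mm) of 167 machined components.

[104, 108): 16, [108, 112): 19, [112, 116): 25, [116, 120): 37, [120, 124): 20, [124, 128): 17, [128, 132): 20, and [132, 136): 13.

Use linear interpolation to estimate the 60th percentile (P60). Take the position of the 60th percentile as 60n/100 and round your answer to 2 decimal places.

Cumulative frequencies: 16, 35, 60, 97, 117, 134, 154, 167
n = 167; position = 60n/100 = 100.2.
This falls in the class [120, 124): L = 120, F = 97, f = 20, h = 4.
60th percentile ≈ 120 + ((100.2 − 97) / 20) × 4 = 120.6400

120.64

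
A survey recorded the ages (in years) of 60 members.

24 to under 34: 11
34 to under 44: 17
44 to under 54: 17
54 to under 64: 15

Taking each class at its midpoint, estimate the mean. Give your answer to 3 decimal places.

Midpoints: 29, 39, 49, 59
Σfm = 11×29 + 17×39 + 17×49 + 15×59 = 2700
n = Σf = 60
Mean = 2700 / 60 = 45.0000

45.000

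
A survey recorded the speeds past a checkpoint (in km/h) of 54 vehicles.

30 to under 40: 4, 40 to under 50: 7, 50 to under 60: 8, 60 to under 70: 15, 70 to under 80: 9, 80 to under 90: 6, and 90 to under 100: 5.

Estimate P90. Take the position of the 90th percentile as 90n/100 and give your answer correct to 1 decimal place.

Cumulative frequencies: 4, 11, 19, 34, 43, 49, 54
n = 54; position = 90n/100 = 48.6.
This falls in the class 80 to under 90: L = 80, F = 43, f = 6, h = 10.
90th percentile ≈ 80 + ((48.6 − 43) / 6) × 10 = 89.3333

89.3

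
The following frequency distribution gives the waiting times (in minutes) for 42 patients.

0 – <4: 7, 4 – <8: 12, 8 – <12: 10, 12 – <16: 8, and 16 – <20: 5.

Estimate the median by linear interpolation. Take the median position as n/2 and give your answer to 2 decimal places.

8.80

Cumulative frequencies: 7, 19, 29, 37, 42
n = 42; position = n/2 = 21.
This falls in the class 8 – <12: L = 8, F = 19, f = 10, h = 4.
Median ≈ 8 + ((21 − 19) / 10) × 4 = 8.8000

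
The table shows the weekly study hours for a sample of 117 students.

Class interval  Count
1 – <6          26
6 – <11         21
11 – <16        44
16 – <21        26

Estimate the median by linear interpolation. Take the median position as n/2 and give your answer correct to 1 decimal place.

Cumulative frequencies: 26, 47, 91, 117
n = 117; position = n/2 = 58.5.
This falls in the class 11 – <16: L = 11, F = 47, f = 44, h = 5.
Median ≈ 11 + ((58.5 − 47) / 44) × 5 = 12.3068

12.3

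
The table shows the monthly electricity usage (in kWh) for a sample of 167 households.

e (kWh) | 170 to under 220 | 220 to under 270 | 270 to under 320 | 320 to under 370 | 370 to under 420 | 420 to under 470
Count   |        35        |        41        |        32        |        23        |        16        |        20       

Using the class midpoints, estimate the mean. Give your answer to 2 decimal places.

Midpoints: 195, 245, 295, 345, 395, 445
Σfm = 35×195 + 41×245 + 32×295 + 23×345 + 16×395 + 20×445 = 49465
n = Σf = 167
Mean = 49465 / 167 = 296.1976

296.20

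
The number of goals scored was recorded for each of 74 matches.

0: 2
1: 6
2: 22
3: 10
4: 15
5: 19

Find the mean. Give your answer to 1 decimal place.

Values: 0, 1, 2, 3, 4, 5
Σfx = 2×0 + 6×1 + 22×2 + 10×3 + 15×4 + 19×5 = 235
n = Σf = 74
Mean = 235 / 74 = 3.1757

3.2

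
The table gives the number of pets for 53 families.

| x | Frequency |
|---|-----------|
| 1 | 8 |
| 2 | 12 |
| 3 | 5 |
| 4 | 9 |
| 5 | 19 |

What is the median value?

4

Cumulative frequencies: 8, 20, 25, 34, 53
n = 53, so the median is the value in position (n+1)/2 = 27.
Position 27 falls at value 4.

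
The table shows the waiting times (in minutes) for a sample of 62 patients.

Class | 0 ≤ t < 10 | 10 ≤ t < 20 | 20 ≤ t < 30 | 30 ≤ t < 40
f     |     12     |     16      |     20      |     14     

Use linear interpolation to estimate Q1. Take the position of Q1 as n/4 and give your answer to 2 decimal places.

12.19

Cumulative frequencies: 12, 28, 48, 62
n = 62; position = n/4 = 15.5.
This falls in the class 10 ≤ t < 20: L = 10, F = 12, f = 16, h = 10.
Lower quartile ≈ 10 + ((15.5 − 12) / 16) × 10 = 12.1875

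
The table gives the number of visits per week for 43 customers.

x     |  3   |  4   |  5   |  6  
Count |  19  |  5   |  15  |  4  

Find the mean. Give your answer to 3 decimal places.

4.093

Values: 3, 4, 5, 6
Σfx = 19×3 + 5×4 + 15×5 + 4×6 = 176
n = Σf = 43
Mean = 176 / 43 = 4.0930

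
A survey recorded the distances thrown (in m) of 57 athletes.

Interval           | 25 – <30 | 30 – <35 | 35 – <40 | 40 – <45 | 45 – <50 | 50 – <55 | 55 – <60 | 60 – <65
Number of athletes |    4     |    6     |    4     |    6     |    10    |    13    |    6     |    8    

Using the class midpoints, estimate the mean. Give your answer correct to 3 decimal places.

Midpoints: 27.5, 32.5, 37.5, 42.5, 47.5, 52.5, 57.5, 62.5
Σfm = 4×27.5 + 6×32.5 + 4×37.5 + 6×42.5 + 10×47.5 + 13×52.5 + 6×57.5 + 8×62.5 = 2712.5
n = Σf = 57
Mean = 2712.5 / 57 = 47.5877

47.588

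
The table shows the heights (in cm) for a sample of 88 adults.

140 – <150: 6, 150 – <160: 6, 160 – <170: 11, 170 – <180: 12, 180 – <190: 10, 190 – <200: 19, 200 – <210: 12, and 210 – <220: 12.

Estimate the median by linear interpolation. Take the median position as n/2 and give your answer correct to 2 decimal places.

Cumulative frequencies: 6, 12, 23, 35, 45, 64, 76, 88
n = 88; position = n/2 = 44.
This falls in the class 180 – <190: L = 180, F = 35, f = 10, h = 10.
Median ≈ 180 + ((44 − 35) / 10) × 10 = 189.0000

189.00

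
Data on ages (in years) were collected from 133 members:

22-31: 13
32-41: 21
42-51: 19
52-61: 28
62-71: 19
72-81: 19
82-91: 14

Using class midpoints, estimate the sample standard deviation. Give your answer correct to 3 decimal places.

Midpoints: 26.5, 36.5, 46.5, 56.5, 66.5, 76.5, 86.5
n = 133, Σfm = 7504.5, mean = 56.4248
Σfm² = 467539.25
Σf(m − x̄)² = Σfm² − (Σfm)²/n = 467539.25 − 7504.5²/133 = 44099.2481
Sample variance = 44099.2481 / 132 = 334.0852
Standard deviation = √334.0852 = 18.2780

18.278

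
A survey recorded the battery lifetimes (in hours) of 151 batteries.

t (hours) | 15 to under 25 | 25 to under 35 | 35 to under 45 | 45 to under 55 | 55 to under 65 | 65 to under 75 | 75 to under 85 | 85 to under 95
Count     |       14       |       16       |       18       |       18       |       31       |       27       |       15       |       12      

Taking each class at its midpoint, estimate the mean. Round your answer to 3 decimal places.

55.695

Midpoints: 20, 30, 40, 50, 60, 70, 80, 90
Σfm = 14×20 + 16×30 + 18×40 + 18×50 + 31×60 + 27×70 + 15×80 + 12×90 = 8410
n = Σf = 151
Mean = 8410 / 151 = 55.6954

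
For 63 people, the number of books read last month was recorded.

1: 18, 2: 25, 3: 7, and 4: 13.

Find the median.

Cumulative frequencies: 18, 43, 50, 63
n = 63, so the median is the value in position (n+1)/2 = 32.
Position 32 falls at value 2.

2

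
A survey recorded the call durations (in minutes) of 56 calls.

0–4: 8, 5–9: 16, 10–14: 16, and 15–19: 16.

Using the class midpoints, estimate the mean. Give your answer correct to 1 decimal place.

Midpoints: 2, 7, 12, 17
Σfm = 8×2 + 16×7 + 16×12 + 16×17 = 592
n = Σf = 56
Mean = 592 / 56 = 10.5714

10.6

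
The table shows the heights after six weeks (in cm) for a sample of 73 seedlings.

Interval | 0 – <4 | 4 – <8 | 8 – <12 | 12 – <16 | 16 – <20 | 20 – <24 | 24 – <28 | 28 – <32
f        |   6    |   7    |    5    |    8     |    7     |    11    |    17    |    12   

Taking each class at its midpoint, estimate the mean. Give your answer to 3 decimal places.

18.986

Midpoints: 2, 6, 10, 14, 18, 22, 26, 30
Σfm = 6×2 + 7×6 + 5×10 + 8×14 + 7×18 + 11×22 + 17×26 + 12×30 = 1386
n = Σf = 73
Mean = 1386 / 73 = 18.9863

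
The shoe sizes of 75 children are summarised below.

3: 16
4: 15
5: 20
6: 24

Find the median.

Cumulative frequencies: 16, 31, 51, 75
n = 75, so the median is the value in position (n+1)/2 = 38.
Position 38 falls at value 5.

5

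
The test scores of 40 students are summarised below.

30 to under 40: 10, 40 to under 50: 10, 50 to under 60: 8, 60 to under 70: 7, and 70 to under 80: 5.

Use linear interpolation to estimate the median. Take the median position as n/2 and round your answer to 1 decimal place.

Cumulative frequencies: 10, 20, 28, 35, 40
n = 40; position = n/2 = 20.
This falls in the class 40 to under 50: L = 40, F = 10, f = 10, h = 10.
Median ≈ 40 + ((20 − 10) / 10) × 10 = 50.0000

50.0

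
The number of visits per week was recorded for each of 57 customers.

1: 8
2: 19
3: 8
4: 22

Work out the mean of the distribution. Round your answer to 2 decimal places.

Values: 1, 2, 3, 4
Σfx = 8×1 + 19×2 + 8×3 + 22×4 = 158
n = Σf = 57
Mean = 158 / 57 = 2.7719

2.77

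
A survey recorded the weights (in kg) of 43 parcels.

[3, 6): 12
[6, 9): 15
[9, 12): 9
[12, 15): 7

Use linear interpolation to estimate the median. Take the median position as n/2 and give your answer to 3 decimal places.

Cumulative frequencies: 12, 27, 36, 43
n = 43; position = n/2 = 21.5.
This falls in the class [6, 9): L = 6, F = 12, f = 15, h = 3.
Median ≈ 6 + ((21.5 − 12) / 15) × 3 = 7.9000

7.900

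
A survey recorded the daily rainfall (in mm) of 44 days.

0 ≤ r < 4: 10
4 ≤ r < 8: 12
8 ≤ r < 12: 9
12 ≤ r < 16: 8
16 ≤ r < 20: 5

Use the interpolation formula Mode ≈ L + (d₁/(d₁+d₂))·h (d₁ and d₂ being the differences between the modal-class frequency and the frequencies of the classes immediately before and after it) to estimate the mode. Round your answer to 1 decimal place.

Modal class: 4 ≤ r < 8 (highest frequency 12).
d₁ = 12 − 10 = 2, d₂ = 12 − 9 = 3
Mode ≈ 4 + (2/(2+3)) × 4 = 4 + 1.6000 = 5.6000

5.6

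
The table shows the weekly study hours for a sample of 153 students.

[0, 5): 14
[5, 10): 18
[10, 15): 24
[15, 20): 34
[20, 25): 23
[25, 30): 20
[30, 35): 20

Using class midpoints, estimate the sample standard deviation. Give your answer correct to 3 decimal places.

Midpoints: 2.5, 7.5, 12.5, 17.5, 22.5, 27.5, 32.5
n = 153, Σfm = 2782.5, mean = 18.1863
Σfm² = 63156.25
Σf(m − x̄)² = Σfm² − (Σfm)²/n = 63156.25 − 2782.5²/153 = 12552.9412
Sample variance = 12552.9412 / 152 = 82.5851
Standard deviation = √82.5851 = 9.0876

9.088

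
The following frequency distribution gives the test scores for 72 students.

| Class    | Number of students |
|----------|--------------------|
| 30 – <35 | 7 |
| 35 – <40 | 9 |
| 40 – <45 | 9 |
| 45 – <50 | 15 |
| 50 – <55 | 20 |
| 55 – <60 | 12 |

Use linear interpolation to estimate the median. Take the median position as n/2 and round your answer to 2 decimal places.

48.67

Cumulative frequencies: 7, 16, 25, 40, 60, 72
n = 72; position = n/2 = 36.
This falls in the class 45 – <50: L = 45, F = 25, f = 15, h = 5.
Median ≈ 45 + ((36 − 25) / 15) × 5 = 48.6667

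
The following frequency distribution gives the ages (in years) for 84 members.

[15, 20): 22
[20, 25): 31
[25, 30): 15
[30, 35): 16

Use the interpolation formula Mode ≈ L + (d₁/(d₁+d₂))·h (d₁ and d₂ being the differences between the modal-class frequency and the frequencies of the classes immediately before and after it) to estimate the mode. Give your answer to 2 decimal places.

21.80

Modal class: [20, 25) (highest frequency 31).
d₁ = 31 − 22 = 9, d₂ = 31 − 15 = 16
Mode ≈ 20 + (9/(9+16)) × 5 = 20 + 1.8000 = 21.8000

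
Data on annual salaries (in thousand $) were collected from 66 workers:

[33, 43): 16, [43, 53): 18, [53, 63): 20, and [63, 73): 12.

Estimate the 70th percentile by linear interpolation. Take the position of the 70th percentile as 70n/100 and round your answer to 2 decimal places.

Cumulative frequencies: 16, 34, 54, 66
n = 66; position = 70n/100 = 46.2.
This falls in the class [53, 63): L = 53, F = 34, f = 20, h = 10.
70th percentile ≈ 53 + ((46.2 − 34) / 20) × 10 = 59.1000

59.10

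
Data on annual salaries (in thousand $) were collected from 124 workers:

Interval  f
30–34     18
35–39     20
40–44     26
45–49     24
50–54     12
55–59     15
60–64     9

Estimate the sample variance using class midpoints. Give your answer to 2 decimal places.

81.31

Midpoints: 32, 37, 42, 47, 52, 57, 62
n = 124, Σfm = 5573, mean = 44.9435
Σfm² = 260471
Σf(m − x̄)² = Σfm² − (Σfm)²/n = 260471 − 5573²/124 = 10000.6048
Sample variance = 10000.6048 / 123 = 81.3057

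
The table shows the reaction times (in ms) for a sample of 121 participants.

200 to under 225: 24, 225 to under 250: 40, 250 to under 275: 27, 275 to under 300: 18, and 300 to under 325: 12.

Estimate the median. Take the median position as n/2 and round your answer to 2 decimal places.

247.81

Cumulative frequencies: 24, 64, 91, 109, 121
n = 121; position = n/2 = 60.5.
This falls in the class 225 to under 250: L = 225, F = 24, f = 40, h = 25.
Median ≈ 225 + ((60.5 − 24) / 40) × 25 = 247.8125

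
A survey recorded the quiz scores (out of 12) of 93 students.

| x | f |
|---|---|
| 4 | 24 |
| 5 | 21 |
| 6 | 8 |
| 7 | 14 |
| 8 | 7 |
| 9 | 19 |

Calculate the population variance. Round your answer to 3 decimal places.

Values: 4, 5, 6, 7, 8, 9
n = 93, Σfx = 574, mean = 6.1720
Σfx² = 3870
Σf(x − x̄)² = Σfx² − (Σfx)²/n = 3870 − 574²/93 = 327.2473
Population variance = 327.2473 / 93 = 3.5188

3.519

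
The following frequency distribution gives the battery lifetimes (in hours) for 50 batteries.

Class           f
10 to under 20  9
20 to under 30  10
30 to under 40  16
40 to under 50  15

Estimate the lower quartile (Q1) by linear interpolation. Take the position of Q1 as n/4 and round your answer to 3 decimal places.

Cumulative frequencies: 9, 19, 35, 50
n = 50; position = n/4 = 12.5.
This falls in the class 20 to under 30: L = 20, F = 9, f = 10, h = 10.
Lower quartile ≈ 20 + ((12.5 − 9) / 10) × 10 = 23.5000

23.500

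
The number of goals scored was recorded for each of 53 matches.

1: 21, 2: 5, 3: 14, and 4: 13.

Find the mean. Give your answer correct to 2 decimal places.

2.36

Values: 1, 2, 3, 4
Σfx = 21×1 + 5×2 + 14×3 + 13×4 = 125
n = Σf = 53
Mean = 125 / 53 = 2.3585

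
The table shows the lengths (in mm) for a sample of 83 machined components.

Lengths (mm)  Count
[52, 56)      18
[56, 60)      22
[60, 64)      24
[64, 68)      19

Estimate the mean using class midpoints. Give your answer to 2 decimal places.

60.12

Midpoints: 54, 58, 62, 66
Σfm = 18×54 + 22×58 + 24×62 + 19×66 = 4990
n = Σf = 83
Mean = 4990 / 83 = 60.1205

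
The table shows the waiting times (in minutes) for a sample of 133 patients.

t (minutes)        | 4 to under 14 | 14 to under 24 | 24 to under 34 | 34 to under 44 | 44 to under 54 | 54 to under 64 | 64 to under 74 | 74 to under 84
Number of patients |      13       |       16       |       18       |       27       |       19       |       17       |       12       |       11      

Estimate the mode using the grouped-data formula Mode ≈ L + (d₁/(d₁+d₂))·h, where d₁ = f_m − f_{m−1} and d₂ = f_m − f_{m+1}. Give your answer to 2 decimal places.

39.29

Modal class: 34 to under 44 (highest frequency 27).
d₁ = 27 − 18 = 9, d₂ = 27 − 19 = 8
Mode ≈ 34 + (9/(9+8)) × 10 = 34 + 5.2941 = 39.2941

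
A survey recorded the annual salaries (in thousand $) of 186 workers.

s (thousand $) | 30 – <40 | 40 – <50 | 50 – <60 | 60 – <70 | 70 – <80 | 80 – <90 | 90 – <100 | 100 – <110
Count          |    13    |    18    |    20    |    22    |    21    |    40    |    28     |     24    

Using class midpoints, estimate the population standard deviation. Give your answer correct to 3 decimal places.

21.251

Midpoints: 35, 45, 55, 65, 75, 85, 95, 105
n = 186, Σfm = 13950, mean = 75.0000
Σfm² = 1130250
Σf(m − x̄)² = Σfm² − (Σfm)²/n = 1130250 − 13950²/186 = 84000.0000
Population variance = 84000.0000 / 186 = 451.6129
Standard deviation = √451.6129 = 21.2512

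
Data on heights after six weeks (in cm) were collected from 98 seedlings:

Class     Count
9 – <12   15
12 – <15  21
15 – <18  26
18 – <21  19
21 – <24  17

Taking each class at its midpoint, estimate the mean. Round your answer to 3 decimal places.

Midpoints: 10.5, 13.5, 16.5, 19.5, 22.5
Σfm = 15×10.5 + 21×13.5 + 26×16.5 + 19×19.5 + 17×22.5 = 1623
n = Σf = 98
Mean = 1623 / 98 = 16.5612

16.561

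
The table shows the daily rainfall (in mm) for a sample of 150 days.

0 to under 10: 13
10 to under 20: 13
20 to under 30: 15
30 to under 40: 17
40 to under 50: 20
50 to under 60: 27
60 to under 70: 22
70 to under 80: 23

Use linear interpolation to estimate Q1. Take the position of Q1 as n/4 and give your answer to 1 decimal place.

27.7

Cumulative frequencies: 13, 26, 41, 58, 78, 105, 127, 150
n = 150; position = n/4 = 37.5.
This falls in the class 20 to under 30: L = 20, F = 26, f = 15, h = 10.
Lower quartile ≈ 20 + ((37.5 − 26) / 15) × 10 = 27.6667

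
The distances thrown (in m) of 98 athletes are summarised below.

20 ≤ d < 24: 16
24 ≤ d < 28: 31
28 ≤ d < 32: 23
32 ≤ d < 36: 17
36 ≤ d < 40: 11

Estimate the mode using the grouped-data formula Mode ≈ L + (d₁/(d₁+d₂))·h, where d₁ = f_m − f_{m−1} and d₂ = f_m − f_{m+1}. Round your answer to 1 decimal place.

Modal class: 24 ≤ d < 28 (highest frequency 31).
d₁ = 31 − 16 = 15, d₂ = 31 − 23 = 8
Mode ≈ 24 + (15/(15+8)) × 4 = 24 + 2.6087 = 26.6087

26.6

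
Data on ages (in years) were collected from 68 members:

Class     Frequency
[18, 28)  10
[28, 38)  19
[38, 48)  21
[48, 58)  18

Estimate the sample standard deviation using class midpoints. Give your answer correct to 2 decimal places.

10.26

Midpoints: 23, 33, 43, 53
n = 68, Σfm = 2714, mean = 39.9118
Σfm² = 115372
Σf(m − x̄)² = Σfm² − (Σfm)²/n = 115372 − 2714²/68 = 7051.4706
Sample variance = 7051.4706 / 67 = 105.2458
Standard deviation = √105.2458 = 10.2589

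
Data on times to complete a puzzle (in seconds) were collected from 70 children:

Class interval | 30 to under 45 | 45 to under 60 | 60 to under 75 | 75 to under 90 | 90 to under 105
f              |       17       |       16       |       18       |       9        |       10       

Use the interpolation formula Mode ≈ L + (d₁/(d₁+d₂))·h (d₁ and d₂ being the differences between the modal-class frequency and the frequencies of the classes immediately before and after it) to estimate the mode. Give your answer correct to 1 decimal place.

Modal class: 60 to under 75 (highest frequency 18).
d₁ = 18 − 16 = 2, d₂ = 18 − 9 = 9
Mode ≈ 60 + (2/(2+9)) × 15 = 60 + 2.7273 = 62.7273

62.7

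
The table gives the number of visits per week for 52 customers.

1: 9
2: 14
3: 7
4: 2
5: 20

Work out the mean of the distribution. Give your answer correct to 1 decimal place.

Values: 1, 2, 3, 4, 5
Σfx = 9×1 + 14×2 + 7×3 + 2×4 + 20×5 = 166
n = Σf = 52
Mean = 166 / 52 = 3.1923

3.2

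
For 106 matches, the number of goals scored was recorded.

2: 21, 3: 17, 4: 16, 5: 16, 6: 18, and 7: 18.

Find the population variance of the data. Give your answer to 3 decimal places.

3.115

Values: 2, 3, 4, 5, 6, 7
n = 106, Σfx = 471, mean = 4.4434
Σfx² = 2423
Σf(x − x̄)² = Σfx² − (Σfx)²/n = 2423 − 471²/106 = 330.1604
Population variance = 330.1604 / 106 = 3.1147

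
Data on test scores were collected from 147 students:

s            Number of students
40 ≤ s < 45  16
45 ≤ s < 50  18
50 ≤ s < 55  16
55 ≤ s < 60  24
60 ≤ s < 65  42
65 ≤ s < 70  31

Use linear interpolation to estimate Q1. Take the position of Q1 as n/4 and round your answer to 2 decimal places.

Cumulative frequencies: 16, 34, 50, 74, 116, 147
n = 147; position = n/4 = 36.75.
This falls in the class 50 ≤ s < 55: L = 50, F = 34, f = 16, h = 5.
Lower quartile ≈ 50 + ((36.75 − 34) / 16) × 5 = 50.8594

50.86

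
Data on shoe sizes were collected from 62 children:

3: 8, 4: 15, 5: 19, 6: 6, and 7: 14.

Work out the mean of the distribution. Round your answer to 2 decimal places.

5.05

Values: 3, 4, 5, 6, 7
Σfx = 8×3 + 15×4 + 19×5 + 6×6 + 14×7 = 313
n = Σf = 62
Mean = 313 / 62 = 5.0484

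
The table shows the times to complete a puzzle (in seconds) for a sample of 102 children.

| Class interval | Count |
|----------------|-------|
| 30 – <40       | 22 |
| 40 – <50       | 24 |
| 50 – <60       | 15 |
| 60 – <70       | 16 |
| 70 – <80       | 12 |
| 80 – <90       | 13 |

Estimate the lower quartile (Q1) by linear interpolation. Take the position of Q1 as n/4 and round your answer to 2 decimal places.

Cumulative frequencies: 22, 46, 61, 77, 89, 102
n = 102; position = n/4 = 25.5.
This falls in the class 40 – <50: L = 40, F = 22, f = 24, h = 10.
Lower quartile ≈ 40 + ((25.5 − 22) / 24) × 10 = 41.4583

41.46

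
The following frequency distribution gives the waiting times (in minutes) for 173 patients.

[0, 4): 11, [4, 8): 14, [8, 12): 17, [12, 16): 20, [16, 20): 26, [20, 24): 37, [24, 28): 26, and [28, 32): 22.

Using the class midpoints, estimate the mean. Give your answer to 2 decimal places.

18.35

Midpoints: 2, 6, 10, 14, 18, 22, 26, 30
Σfm = 11×2 + 14×6 + 17×10 + 20×14 + 26×18 + 37×22 + 26×26 + 22×30 = 3174
n = Σf = 173
Mean = 3174 / 173 = 18.3468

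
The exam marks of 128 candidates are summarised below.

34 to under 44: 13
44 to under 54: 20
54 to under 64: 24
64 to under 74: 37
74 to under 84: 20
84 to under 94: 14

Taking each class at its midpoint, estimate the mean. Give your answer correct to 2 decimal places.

Midpoints: 39, 49, 59, 69, 79, 89
Σfm = 13×39 + 20×49 + 24×59 + 37×69 + 20×79 + 14×89 = 8282
n = Σf = 128
Mean = 8282 / 128 = 64.7031

64.70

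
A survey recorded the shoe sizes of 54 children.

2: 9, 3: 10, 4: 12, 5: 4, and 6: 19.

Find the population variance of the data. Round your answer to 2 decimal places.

Values: 2, 3, 4, 5, 6
n = 54, Σfx = 230, mean = 4.2593
Σfx² = 1102
Σf(x − x̄)² = Σfx² − (Σfx)²/n = 1102 − 230²/54 = 122.3704
Population variance = 122.3704 / 54 = 2.2661

2.27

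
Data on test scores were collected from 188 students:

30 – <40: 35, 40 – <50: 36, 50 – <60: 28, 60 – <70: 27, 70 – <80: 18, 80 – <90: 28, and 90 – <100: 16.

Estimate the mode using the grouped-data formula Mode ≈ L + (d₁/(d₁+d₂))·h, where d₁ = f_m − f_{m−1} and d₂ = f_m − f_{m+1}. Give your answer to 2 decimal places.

Modal class: 40 – <50 (highest frequency 36).
d₁ = 36 − 35 = 1, d₂ = 36 − 28 = 8
Mode ≈ 40 + (1/(1+8)) × 10 = 40 + 1.1111 = 41.1111

41.11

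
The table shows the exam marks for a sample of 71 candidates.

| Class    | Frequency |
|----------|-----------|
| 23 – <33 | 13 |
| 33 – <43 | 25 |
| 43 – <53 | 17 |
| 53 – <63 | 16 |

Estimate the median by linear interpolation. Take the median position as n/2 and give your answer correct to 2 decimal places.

Cumulative frequencies: 13, 38, 55, 71
n = 71; position = n/2 = 35.5.
This falls in the class 33 – <43: L = 33, F = 13, f = 25, h = 10.
Median ≈ 33 + ((35.5 − 13) / 25) × 10 = 42.0000

42.00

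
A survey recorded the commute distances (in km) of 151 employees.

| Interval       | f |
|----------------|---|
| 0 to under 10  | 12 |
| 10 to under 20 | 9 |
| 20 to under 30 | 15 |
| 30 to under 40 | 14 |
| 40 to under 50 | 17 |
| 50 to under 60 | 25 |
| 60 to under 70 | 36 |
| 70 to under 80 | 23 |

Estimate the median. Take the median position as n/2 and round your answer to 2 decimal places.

Cumulative frequencies: 12, 21, 36, 50, 67, 92, 128, 151
n = 151; position = n/2 = 75.5.
This falls in the class 50 to under 60: L = 50, F = 67, f = 25, h = 10.
Median ≈ 50 + ((75.5 − 67) / 25) × 10 = 53.4000

53.40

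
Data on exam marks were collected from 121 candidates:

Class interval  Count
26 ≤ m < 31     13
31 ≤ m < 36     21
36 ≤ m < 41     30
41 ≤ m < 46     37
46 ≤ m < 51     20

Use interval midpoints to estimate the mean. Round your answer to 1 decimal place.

39.7

Midpoints: 28.5, 33.5, 38.5, 43.5, 48.5
Σfm = 13×28.5 + 21×33.5 + 30×38.5 + 37×43.5 + 20×48.5 = 4808.5
n = Σf = 121
Mean = 4808.5 / 121 = 39.7397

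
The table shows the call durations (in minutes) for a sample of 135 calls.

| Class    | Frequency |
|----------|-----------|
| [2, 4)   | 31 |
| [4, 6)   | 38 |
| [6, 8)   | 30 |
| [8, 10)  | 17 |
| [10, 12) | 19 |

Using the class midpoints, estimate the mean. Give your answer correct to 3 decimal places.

Midpoints: 3, 5, 7, 9, 11
Σfm = 31×3 + 38×5 + 30×7 + 17×9 + 19×11 = 855
n = Σf = 135
Mean = 855 / 135 = 6.3333

6.333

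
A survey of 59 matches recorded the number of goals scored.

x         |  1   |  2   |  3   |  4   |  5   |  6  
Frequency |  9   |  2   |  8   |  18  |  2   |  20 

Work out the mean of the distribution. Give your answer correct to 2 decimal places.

4.05

Values: 1, 2, 3, 4, 5, 6
Σfx = 9×1 + 2×2 + 8×3 + 18×4 + 2×5 + 20×6 = 239
n = Σf = 59
Mean = 239 / 59 = 4.0508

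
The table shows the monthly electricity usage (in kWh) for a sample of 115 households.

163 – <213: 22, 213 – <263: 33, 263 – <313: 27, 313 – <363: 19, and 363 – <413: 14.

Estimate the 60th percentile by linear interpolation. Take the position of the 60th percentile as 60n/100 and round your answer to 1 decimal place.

Cumulative frequencies: 22, 55, 82, 101, 115
n = 115; position = 60n/100 = 69.
This falls in the class 263 – <313: L = 263, F = 55, f = 27, h = 50.
60th percentile ≈ 263 + ((69 − 55) / 27) × 50 = 288.9259

288.9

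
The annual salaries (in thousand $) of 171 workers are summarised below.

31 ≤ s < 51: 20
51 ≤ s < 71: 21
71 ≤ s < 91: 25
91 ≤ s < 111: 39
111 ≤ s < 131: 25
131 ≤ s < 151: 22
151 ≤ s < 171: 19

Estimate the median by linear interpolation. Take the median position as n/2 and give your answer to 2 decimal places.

101.00

Cumulative frequencies: 20, 41, 66, 105, 130, 152, 171
n = 171; position = n/2 = 85.5.
This falls in the class 91 ≤ s < 111: L = 91, F = 66, f = 39, h = 20.
Median ≈ 91 + ((85.5 − 66) / 39) × 20 = 101.0000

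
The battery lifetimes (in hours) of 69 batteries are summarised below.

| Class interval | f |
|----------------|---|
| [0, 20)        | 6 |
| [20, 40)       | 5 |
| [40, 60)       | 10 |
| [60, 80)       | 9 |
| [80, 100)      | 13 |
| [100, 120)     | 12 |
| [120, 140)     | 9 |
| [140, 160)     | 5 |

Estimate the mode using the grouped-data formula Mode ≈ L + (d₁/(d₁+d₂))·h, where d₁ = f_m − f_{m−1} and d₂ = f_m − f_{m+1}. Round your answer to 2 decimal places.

Modal class: [80, 100) (highest frequency 13).
d₁ = 13 − 9 = 4, d₂ = 13 − 12 = 1
Mode ≈ 80 + (4/(4+1)) × 20 = 80 + 16.0000 = 96.0000

96.00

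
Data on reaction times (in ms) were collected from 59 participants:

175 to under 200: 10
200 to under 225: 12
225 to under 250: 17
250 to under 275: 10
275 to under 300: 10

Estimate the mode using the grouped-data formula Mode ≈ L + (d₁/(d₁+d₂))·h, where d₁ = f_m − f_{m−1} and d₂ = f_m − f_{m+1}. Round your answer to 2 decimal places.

235.42

Modal class: 225 to under 250 (highest frequency 17).
d₁ = 17 − 12 = 5, d₂ = 17 − 10 = 7
Mode ≈ 225 + (5/(5+7)) × 25 = 225 + 10.4167 = 235.4167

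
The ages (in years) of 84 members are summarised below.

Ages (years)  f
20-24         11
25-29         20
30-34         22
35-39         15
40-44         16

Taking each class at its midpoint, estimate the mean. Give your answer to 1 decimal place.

Midpoints: 22, 27, 32, 37, 42
Σfm = 11×22 + 20×27 + 22×32 + 15×37 + 16×42 = 2713
n = Σf = 84
Mean = 2713 / 84 = 32.2976

32.3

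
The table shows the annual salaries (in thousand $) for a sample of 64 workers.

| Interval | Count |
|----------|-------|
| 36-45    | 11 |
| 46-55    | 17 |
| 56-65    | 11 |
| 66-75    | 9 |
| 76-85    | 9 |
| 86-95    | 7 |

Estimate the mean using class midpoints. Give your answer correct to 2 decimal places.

61.91

Midpoints: 40.5, 50.5, 60.5, 70.5, 80.5, 90.5
Σfm = 11×40.5 + 17×50.5 + 11×60.5 + 9×70.5 + 9×80.5 + 7×90.5 = 3962
n = Σf = 64
Mean = 3962 / 64 = 61.9062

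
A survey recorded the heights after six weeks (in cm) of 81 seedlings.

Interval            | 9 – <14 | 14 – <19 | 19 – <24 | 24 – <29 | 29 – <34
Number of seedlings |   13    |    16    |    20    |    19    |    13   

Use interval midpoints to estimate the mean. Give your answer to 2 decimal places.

Midpoints: 11.5, 16.5, 21.5, 26.5, 31.5
Σfm = 13×11.5 + 16×16.5 + 20×21.5 + 19×26.5 + 13×31.5 = 1756.5
n = Σf = 81
Mean = 1756.5 / 81 = 21.6852

21.69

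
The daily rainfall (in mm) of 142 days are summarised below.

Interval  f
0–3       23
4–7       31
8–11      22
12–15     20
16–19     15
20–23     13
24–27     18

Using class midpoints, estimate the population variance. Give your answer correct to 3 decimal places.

62.908

Midpoints: 1.5, 5.5, 9.5, 13.5, 17.5, 21.5, 25.5
n = 142, Σfm = 1685, mean = 11.8662
Σfm² = 28927.5
Σf(m − x̄)² = Σfm² − (Σfm)²/n = 28927.5 − 1685²/142 = 8932.9577
Population variance = 8932.9577 / 142 = 62.9082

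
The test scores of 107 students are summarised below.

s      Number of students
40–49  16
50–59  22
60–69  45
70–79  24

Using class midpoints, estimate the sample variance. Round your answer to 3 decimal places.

Midpoints: 44.5, 54.5, 64.5, 74.5
n = 107, Σfm = 6601.5, mean = 61.6963
Σfm² = 417446.75
Σf(m − x̄)² = Σfm² − (Σfm)²/n = 417446.75 − 6601.5²/107 = 10158.8785
Sample variance = 10158.8785 / 106 = 95.8385

95.838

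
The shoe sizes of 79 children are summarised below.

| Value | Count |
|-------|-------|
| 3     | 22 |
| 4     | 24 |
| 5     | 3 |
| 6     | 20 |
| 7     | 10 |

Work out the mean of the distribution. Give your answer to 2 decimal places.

4.65

Values: 3, 4, 5, 6, 7
Σfx = 22×3 + 24×4 + 3×5 + 20×6 + 10×7 = 367
n = Σf = 79
Mean = 367 / 79 = 4.6456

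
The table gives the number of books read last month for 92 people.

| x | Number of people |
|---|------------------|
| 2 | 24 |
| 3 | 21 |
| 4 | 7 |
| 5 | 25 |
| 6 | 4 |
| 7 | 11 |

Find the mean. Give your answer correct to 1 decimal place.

Values: 2, 3, 4, 5, 6, 7
Σfx = 24×2 + 21×3 + 7×4 + 25×5 + 4×6 + 11×7 = 365
n = Σf = 92
Mean = 365 / 92 = 3.9674

4.0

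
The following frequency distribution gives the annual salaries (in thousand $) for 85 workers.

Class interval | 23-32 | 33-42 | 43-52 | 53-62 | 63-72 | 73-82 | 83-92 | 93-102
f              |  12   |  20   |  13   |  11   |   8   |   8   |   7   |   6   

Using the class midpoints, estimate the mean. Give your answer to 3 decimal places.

Midpoints: 27.5, 37.5, 47.5, 57.5, 67.5, 77.5, 87.5, 97.5
Σfm = 12×27.5 + 20×37.5 + 13×47.5 + 11×57.5 + 8×67.5 + 8×77.5 + 7×87.5 + 6×97.5 = 4687.5
n = Σf = 85
Mean = 4687.5 / 85 = 55.1471

55.147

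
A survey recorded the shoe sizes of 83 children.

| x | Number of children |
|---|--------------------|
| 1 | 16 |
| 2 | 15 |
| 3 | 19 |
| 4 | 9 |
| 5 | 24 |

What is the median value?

3

Cumulative frequencies: 16, 31, 50, 59, 83
n = 83, so the median is the value in position (n+1)/2 = 42.
Position 42 falls at value 3.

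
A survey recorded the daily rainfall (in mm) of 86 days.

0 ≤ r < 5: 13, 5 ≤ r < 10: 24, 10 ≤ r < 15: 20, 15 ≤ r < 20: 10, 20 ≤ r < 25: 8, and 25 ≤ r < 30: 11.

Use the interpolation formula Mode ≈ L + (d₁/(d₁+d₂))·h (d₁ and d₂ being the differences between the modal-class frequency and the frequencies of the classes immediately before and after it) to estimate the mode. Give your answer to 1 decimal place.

8.7

Modal class: 5 ≤ r < 10 (highest frequency 24).
d₁ = 24 − 13 = 11, d₂ = 24 − 20 = 4
Mode ≈ 5 + (11/(11+4)) × 5 = 5 + 3.6667 = 8.6667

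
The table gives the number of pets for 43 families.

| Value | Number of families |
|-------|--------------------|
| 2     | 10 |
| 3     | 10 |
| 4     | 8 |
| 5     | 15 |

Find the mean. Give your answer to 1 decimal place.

Values: 2, 3, 4, 5
Σfx = 10×2 + 10×3 + 8×4 + 15×5 = 157
n = Σf = 43
Mean = 157 / 43 = 3.6512

3.7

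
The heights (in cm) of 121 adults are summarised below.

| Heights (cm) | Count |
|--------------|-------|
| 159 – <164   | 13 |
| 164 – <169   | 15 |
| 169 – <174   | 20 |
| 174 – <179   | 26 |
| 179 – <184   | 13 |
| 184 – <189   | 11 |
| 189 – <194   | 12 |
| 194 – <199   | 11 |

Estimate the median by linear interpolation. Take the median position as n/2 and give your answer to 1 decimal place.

176.4

Cumulative frequencies: 13, 28, 48, 74, 87, 98, 110, 121
n = 121; position = n/2 = 60.5.
This falls in the class 174 – <179: L = 174, F = 48, f = 26, h = 5.
Median ≈ 174 + ((60.5 − 48) / 26) × 5 = 176.4038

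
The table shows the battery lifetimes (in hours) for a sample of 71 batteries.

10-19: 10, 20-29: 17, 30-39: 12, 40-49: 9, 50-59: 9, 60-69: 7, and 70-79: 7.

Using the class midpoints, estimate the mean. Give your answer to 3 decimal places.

Midpoints: 14.5, 24.5, 34.5, 44.5, 54.5, 64.5, 74.5
Σfm = 10×14.5 + 17×24.5 + 12×34.5 + 9×44.5 + 9×54.5 + 7×64.5 + 7×74.5 = 2839.5
n = Σf = 71
Mean = 2839.5 / 71 = 39.9930

39.993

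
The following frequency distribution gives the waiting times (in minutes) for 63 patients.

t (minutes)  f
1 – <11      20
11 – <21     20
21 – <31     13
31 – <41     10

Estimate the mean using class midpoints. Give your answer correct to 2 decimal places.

18.06

Midpoints: 6, 16, 26, 36
Σfm = 20×6 + 20×16 + 13×26 + 10×36 = 1138
n = Σf = 63
Mean = 1138 / 63 = 18.0635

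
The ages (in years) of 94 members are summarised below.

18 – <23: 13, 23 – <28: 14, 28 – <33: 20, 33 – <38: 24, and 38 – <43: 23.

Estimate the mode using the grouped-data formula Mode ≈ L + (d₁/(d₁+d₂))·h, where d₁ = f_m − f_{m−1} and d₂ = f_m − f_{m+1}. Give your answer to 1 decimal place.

Modal class: 33 – <38 (highest frequency 24).
d₁ = 24 − 20 = 4, d₂ = 24 − 23 = 1
Mode ≈ 33 + (4/(4+1)) × 5 = 33 + 4.0000 = 37.0000

37.0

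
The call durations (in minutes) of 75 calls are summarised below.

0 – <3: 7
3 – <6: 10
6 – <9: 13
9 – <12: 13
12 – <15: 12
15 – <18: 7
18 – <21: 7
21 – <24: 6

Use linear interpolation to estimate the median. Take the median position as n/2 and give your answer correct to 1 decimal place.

Cumulative frequencies: 7, 17, 30, 43, 55, 62, 69, 75
n = 75; position = n/2 = 37.5.
This falls in the class 9 – <12: L = 9, F = 30, f = 13, h = 3.
Median ≈ 9 + ((37.5 − 30) / 13) × 3 = 10.7308

10.7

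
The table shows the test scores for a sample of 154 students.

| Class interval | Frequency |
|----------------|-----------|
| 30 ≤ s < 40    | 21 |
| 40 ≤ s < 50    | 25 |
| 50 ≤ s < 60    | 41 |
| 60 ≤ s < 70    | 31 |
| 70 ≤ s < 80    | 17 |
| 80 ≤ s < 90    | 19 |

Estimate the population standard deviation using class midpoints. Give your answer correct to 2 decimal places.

Midpoints: 35, 45, 55, 65, 75, 85
n = 154, Σfm = 9020, mean = 58.5714
Σfm² = 564250
Σf(m − x̄)² = Σfm² − (Σfm)²/n = 564250 − 9020²/154 = 35935.7143
Population variance = 35935.7143 / 154 = 233.3488
Standard deviation = √233.3488 = 15.2758

15.28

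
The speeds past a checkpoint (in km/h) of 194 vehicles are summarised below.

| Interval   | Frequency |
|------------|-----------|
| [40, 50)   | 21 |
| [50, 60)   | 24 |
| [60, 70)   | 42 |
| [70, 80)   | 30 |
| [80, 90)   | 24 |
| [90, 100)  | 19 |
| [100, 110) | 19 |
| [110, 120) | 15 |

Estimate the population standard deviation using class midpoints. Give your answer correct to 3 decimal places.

20.740

Midpoints: 45, 55, 65, 75, 85, 95, 105, 115
n = 194, Σfm = 14810, mean = 76.3402
Σfm² = 1214050
Σf(m − x̄)² = Σfm² − (Σfm)²/n = 1214050 − 14810²/194 = 83451.5464
Population variance = 83451.5464 / 194 = 430.1626
Standard deviation = √430.1626 = 20.7404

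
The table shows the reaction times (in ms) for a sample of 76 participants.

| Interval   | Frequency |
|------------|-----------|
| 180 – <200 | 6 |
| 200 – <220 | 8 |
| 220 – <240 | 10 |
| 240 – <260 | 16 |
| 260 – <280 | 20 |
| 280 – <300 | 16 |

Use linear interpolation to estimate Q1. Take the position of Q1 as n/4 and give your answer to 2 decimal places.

230.00

Cumulative frequencies: 6, 14, 24, 40, 60, 76
n = 76; position = n/4 = 19.
This falls in the class 220 – <240: L = 220, F = 14, f = 10, h = 20.
Lower quartile ≈ 220 + ((19 − 14) / 10) × 20 = 230.0000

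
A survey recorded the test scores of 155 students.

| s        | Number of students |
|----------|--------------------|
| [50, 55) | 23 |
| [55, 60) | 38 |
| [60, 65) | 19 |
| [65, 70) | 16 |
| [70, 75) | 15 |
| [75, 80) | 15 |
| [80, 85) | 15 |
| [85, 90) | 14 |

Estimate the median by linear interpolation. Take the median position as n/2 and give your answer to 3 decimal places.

64.342

Cumulative frequencies: 23, 61, 80, 96, 111, 126, 141, 155
n = 155; position = n/2 = 77.5.
This falls in the class [60, 65): L = 60, F = 61, f = 19, h = 5.
Median ≈ 60 + ((77.5 − 61) / 19) × 5 = 64.3421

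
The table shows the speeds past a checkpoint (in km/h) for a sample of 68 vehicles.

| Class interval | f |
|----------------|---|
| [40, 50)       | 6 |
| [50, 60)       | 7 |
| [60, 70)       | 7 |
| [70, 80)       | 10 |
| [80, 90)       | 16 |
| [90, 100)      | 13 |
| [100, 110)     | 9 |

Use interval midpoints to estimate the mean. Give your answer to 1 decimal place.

Midpoints: 45, 55, 65, 75, 85, 95, 105
Σfm = 6×45 + 7×55 + 7×65 + 10×75 + 16×85 + 13×95 + 9×105 = 5400
n = Σf = 68
Mean = 5400 / 68 = 79.4118

79.4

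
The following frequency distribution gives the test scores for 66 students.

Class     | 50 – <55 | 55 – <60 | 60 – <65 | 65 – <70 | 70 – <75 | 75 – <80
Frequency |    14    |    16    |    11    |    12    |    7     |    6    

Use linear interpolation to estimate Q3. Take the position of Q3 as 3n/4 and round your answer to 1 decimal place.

Cumulative frequencies: 14, 30, 41, 53, 60, 66
n = 66; position = 3n/4 = 49.5.
This falls in the class 65 – <70: L = 65, F = 41, f = 12, h = 5.
Upper quartile ≈ 65 + ((49.5 − 41) / 12) × 5 = 68.5417

68.5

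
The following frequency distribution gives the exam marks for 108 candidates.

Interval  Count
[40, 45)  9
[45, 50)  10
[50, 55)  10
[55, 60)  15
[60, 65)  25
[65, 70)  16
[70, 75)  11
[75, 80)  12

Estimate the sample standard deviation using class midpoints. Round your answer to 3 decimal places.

Midpoints: 42.5, 47.5, 52.5, 57.5, 62.5, 67.5, 72.5, 77.5
n = 108, Σfm = 6615, mean = 61.2500
Σfm² = 416425
Σf(m − x̄)² = Σfm² − (Σfm)²/n = 416425 − 6615²/108 = 11256.2500
Sample variance = 11256.2500 / 107 = 105.1986
Standard deviation = √105.1986 = 10.2566

10.257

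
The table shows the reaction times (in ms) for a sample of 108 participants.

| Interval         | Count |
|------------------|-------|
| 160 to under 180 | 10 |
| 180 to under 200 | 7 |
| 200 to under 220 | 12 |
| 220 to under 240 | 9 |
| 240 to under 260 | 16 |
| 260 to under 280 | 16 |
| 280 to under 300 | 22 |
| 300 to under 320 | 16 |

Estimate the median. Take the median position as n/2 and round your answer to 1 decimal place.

Cumulative frequencies: 10, 17, 29, 38, 54, 70, 92, 108
n = 108; position = n/2 = 54.
This falls in the class 240 to under 260: L = 240, F = 38, f = 16, h = 20.
Median ≈ 240 + ((54 − 38) / 16) × 20 = 260.0000

260.0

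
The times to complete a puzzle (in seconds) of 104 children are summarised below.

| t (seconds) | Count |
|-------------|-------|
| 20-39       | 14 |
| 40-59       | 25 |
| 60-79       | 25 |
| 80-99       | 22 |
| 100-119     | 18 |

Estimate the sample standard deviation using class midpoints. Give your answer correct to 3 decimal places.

Midpoints: 29.5, 49.5, 69.5, 89.5, 109.5
n = 104, Σfm = 7328, mean = 70.4615
Σfm² = 586246
Σf(m − x̄)² = Σfm² − (Σfm)²/n = 586246 − 7328²/104 = 69903.8462
Sample variance = 69903.8462 / 103 = 678.6781
Standard deviation = √678.6781 = 26.0515

26.051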